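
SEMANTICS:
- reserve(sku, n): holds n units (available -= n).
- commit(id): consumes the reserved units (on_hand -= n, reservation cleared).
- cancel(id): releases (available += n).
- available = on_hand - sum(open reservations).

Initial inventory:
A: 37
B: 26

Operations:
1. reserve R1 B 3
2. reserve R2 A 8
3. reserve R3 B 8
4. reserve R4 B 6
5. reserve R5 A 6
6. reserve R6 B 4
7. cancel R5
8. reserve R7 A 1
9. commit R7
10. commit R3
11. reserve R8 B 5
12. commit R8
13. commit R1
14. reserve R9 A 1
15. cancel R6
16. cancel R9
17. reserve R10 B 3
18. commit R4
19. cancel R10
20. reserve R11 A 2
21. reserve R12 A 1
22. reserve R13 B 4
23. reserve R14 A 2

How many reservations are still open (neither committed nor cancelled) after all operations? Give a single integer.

Answer: 5

Derivation:
Step 1: reserve R1 B 3 -> on_hand[A=37 B=26] avail[A=37 B=23] open={R1}
Step 2: reserve R2 A 8 -> on_hand[A=37 B=26] avail[A=29 B=23] open={R1,R2}
Step 3: reserve R3 B 8 -> on_hand[A=37 B=26] avail[A=29 B=15] open={R1,R2,R3}
Step 4: reserve R4 B 6 -> on_hand[A=37 B=26] avail[A=29 B=9] open={R1,R2,R3,R4}
Step 5: reserve R5 A 6 -> on_hand[A=37 B=26] avail[A=23 B=9] open={R1,R2,R3,R4,R5}
Step 6: reserve R6 B 4 -> on_hand[A=37 B=26] avail[A=23 B=5] open={R1,R2,R3,R4,R5,R6}
Step 7: cancel R5 -> on_hand[A=37 B=26] avail[A=29 B=5] open={R1,R2,R3,R4,R6}
Step 8: reserve R7 A 1 -> on_hand[A=37 B=26] avail[A=28 B=5] open={R1,R2,R3,R4,R6,R7}
Step 9: commit R7 -> on_hand[A=36 B=26] avail[A=28 B=5] open={R1,R2,R3,R4,R6}
Step 10: commit R3 -> on_hand[A=36 B=18] avail[A=28 B=5] open={R1,R2,R4,R6}
Step 11: reserve R8 B 5 -> on_hand[A=36 B=18] avail[A=28 B=0] open={R1,R2,R4,R6,R8}
Step 12: commit R8 -> on_hand[A=36 B=13] avail[A=28 B=0] open={R1,R2,R4,R6}
Step 13: commit R1 -> on_hand[A=36 B=10] avail[A=28 B=0] open={R2,R4,R6}
Step 14: reserve R9 A 1 -> on_hand[A=36 B=10] avail[A=27 B=0] open={R2,R4,R6,R9}
Step 15: cancel R6 -> on_hand[A=36 B=10] avail[A=27 B=4] open={R2,R4,R9}
Step 16: cancel R9 -> on_hand[A=36 B=10] avail[A=28 B=4] open={R2,R4}
Step 17: reserve R10 B 3 -> on_hand[A=36 B=10] avail[A=28 B=1] open={R10,R2,R4}
Step 18: commit R4 -> on_hand[A=36 B=4] avail[A=28 B=1] open={R10,R2}
Step 19: cancel R10 -> on_hand[A=36 B=4] avail[A=28 B=4] open={R2}
Step 20: reserve R11 A 2 -> on_hand[A=36 B=4] avail[A=26 B=4] open={R11,R2}
Step 21: reserve R12 A 1 -> on_hand[A=36 B=4] avail[A=25 B=4] open={R11,R12,R2}
Step 22: reserve R13 B 4 -> on_hand[A=36 B=4] avail[A=25 B=0] open={R11,R12,R13,R2}
Step 23: reserve R14 A 2 -> on_hand[A=36 B=4] avail[A=23 B=0] open={R11,R12,R13,R14,R2}
Open reservations: ['R11', 'R12', 'R13', 'R14', 'R2'] -> 5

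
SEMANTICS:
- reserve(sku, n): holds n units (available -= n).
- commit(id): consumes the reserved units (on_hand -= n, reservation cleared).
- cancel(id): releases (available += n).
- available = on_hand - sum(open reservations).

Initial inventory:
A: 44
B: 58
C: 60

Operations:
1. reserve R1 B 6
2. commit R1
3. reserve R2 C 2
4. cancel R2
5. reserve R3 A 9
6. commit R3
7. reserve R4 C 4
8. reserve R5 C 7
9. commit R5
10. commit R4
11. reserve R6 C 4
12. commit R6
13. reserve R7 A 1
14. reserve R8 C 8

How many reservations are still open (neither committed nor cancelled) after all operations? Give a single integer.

Answer: 2

Derivation:
Step 1: reserve R1 B 6 -> on_hand[A=44 B=58 C=60] avail[A=44 B=52 C=60] open={R1}
Step 2: commit R1 -> on_hand[A=44 B=52 C=60] avail[A=44 B=52 C=60] open={}
Step 3: reserve R2 C 2 -> on_hand[A=44 B=52 C=60] avail[A=44 B=52 C=58] open={R2}
Step 4: cancel R2 -> on_hand[A=44 B=52 C=60] avail[A=44 B=52 C=60] open={}
Step 5: reserve R3 A 9 -> on_hand[A=44 B=52 C=60] avail[A=35 B=52 C=60] open={R3}
Step 6: commit R3 -> on_hand[A=35 B=52 C=60] avail[A=35 B=52 C=60] open={}
Step 7: reserve R4 C 4 -> on_hand[A=35 B=52 C=60] avail[A=35 B=52 C=56] open={R4}
Step 8: reserve R5 C 7 -> on_hand[A=35 B=52 C=60] avail[A=35 B=52 C=49] open={R4,R5}
Step 9: commit R5 -> on_hand[A=35 B=52 C=53] avail[A=35 B=52 C=49] open={R4}
Step 10: commit R4 -> on_hand[A=35 B=52 C=49] avail[A=35 B=52 C=49] open={}
Step 11: reserve R6 C 4 -> on_hand[A=35 B=52 C=49] avail[A=35 B=52 C=45] open={R6}
Step 12: commit R6 -> on_hand[A=35 B=52 C=45] avail[A=35 B=52 C=45] open={}
Step 13: reserve R7 A 1 -> on_hand[A=35 B=52 C=45] avail[A=34 B=52 C=45] open={R7}
Step 14: reserve R8 C 8 -> on_hand[A=35 B=52 C=45] avail[A=34 B=52 C=37] open={R7,R8}
Open reservations: ['R7', 'R8'] -> 2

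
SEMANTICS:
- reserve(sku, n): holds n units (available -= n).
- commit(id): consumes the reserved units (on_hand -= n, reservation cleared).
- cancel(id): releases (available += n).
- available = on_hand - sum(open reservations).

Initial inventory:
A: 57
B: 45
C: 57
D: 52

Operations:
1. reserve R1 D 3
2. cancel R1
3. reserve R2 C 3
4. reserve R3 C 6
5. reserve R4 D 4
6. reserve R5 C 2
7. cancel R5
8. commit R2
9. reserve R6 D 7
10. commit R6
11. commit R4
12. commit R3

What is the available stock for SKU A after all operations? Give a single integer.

Answer: 57

Derivation:
Step 1: reserve R1 D 3 -> on_hand[A=57 B=45 C=57 D=52] avail[A=57 B=45 C=57 D=49] open={R1}
Step 2: cancel R1 -> on_hand[A=57 B=45 C=57 D=52] avail[A=57 B=45 C=57 D=52] open={}
Step 3: reserve R2 C 3 -> on_hand[A=57 B=45 C=57 D=52] avail[A=57 B=45 C=54 D=52] open={R2}
Step 4: reserve R3 C 6 -> on_hand[A=57 B=45 C=57 D=52] avail[A=57 B=45 C=48 D=52] open={R2,R3}
Step 5: reserve R4 D 4 -> on_hand[A=57 B=45 C=57 D=52] avail[A=57 B=45 C=48 D=48] open={R2,R3,R4}
Step 6: reserve R5 C 2 -> on_hand[A=57 B=45 C=57 D=52] avail[A=57 B=45 C=46 D=48] open={R2,R3,R4,R5}
Step 7: cancel R5 -> on_hand[A=57 B=45 C=57 D=52] avail[A=57 B=45 C=48 D=48] open={R2,R3,R4}
Step 8: commit R2 -> on_hand[A=57 B=45 C=54 D=52] avail[A=57 B=45 C=48 D=48] open={R3,R4}
Step 9: reserve R6 D 7 -> on_hand[A=57 B=45 C=54 D=52] avail[A=57 B=45 C=48 D=41] open={R3,R4,R6}
Step 10: commit R6 -> on_hand[A=57 B=45 C=54 D=45] avail[A=57 B=45 C=48 D=41] open={R3,R4}
Step 11: commit R4 -> on_hand[A=57 B=45 C=54 D=41] avail[A=57 B=45 C=48 D=41] open={R3}
Step 12: commit R3 -> on_hand[A=57 B=45 C=48 D=41] avail[A=57 B=45 C=48 D=41] open={}
Final available[A] = 57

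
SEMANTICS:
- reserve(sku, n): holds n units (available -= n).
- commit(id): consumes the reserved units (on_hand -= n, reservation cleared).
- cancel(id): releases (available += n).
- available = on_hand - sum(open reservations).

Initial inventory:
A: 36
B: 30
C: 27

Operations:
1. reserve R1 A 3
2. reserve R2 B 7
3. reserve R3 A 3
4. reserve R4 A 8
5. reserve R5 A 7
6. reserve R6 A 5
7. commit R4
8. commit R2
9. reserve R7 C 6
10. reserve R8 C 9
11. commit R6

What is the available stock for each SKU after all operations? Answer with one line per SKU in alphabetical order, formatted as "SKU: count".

Step 1: reserve R1 A 3 -> on_hand[A=36 B=30 C=27] avail[A=33 B=30 C=27] open={R1}
Step 2: reserve R2 B 7 -> on_hand[A=36 B=30 C=27] avail[A=33 B=23 C=27] open={R1,R2}
Step 3: reserve R3 A 3 -> on_hand[A=36 B=30 C=27] avail[A=30 B=23 C=27] open={R1,R2,R3}
Step 4: reserve R4 A 8 -> on_hand[A=36 B=30 C=27] avail[A=22 B=23 C=27] open={R1,R2,R3,R4}
Step 5: reserve R5 A 7 -> on_hand[A=36 B=30 C=27] avail[A=15 B=23 C=27] open={R1,R2,R3,R4,R5}
Step 6: reserve R6 A 5 -> on_hand[A=36 B=30 C=27] avail[A=10 B=23 C=27] open={R1,R2,R3,R4,R5,R6}
Step 7: commit R4 -> on_hand[A=28 B=30 C=27] avail[A=10 B=23 C=27] open={R1,R2,R3,R5,R6}
Step 8: commit R2 -> on_hand[A=28 B=23 C=27] avail[A=10 B=23 C=27] open={R1,R3,R5,R6}
Step 9: reserve R7 C 6 -> on_hand[A=28 B=23 C=27] avail[A=10 B=23 C=21] open={R1,R3,R5,R6,R7}
Step 10: reserve R8 C 9 -> on_hand[A=28 B=23 C=27] avail[A=10 B=23 C=12] open={R1,R3,R5,R6,R7,R8}
Step 11: commit R6 -> on_hand[A=23 B=23 C=27] avail[A=10 B=23 C=12] open={R1,R3,R5,R7,R8}

Answer: A: 10
B: 23
C: 12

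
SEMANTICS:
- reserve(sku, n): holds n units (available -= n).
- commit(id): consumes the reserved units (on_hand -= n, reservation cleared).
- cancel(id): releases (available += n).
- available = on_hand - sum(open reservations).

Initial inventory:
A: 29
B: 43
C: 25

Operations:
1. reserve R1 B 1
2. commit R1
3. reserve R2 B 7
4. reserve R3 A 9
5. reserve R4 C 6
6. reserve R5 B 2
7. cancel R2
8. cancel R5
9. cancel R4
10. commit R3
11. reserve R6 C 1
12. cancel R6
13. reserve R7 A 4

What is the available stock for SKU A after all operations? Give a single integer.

Answer: 16

Derivation:
Step 1: reserve R1 B 1 -> on_hand[A=29 B=43 C=25] avail[A=29 B=42 C=25] open={R1}
Step 2: commit R1 -> on_hand[A=29 B=42 C=25] avail[A=29 B=42 C=25] open={}
Step 3: reserve R2 B 7 -> on_hand[A=29 B=42 C=25] avail[A=29 B=35 C=25] open={R2}
Step 4: reserve R3 A 9 -> on_hand[A=29 B=42 C=25] avail[A=20 B=35 C=25] open={R2,R3}
Step 5: reserve R4 C 6 -> on_hand[A=29 B=42 C=25] avail[A=20 B=35 C=19] open={R2,R3,R4}
Step 6: reserve R5 B 2 -> on_hand[A=29 B=42 C=25] avail[A=20 B=33 C=19] open={R2,R3,R4,R5}
Step 7: cancel R2 -> on_hand[A=29 B=42 C=25] avail[A=20 B=40 C=19] open={R3,R4,R5}
Step 8: cancel R5 -> on_hand[A=29 B=42 C=25] avail[A=20 B=42 C=19] open={R3,R4}
Step 9: cancel R4 -> on_hand[A=29 B=42 C=25] avail[A=20 B=42 C=25] open={R3}
Step 10: commit R3 -> on_hand[A=20 B=42 C=25] avail[A=20 B=42 C=25] open={}
Step 11: reserve R6 C 1 -> on_hand[A=20 B=42 C=25] avail[A=20 B=42 C=24] open={R6}
Step 12: cancel R6 -> on_hand[A=20 B=42 C=25] avail[A=20 B=42 C=25] open={}
Step 13: reserve R7 A 4 -> on_hand[A=20 B=42 C=25] avail[A=16 B=42 C=25] open={R7}
Final available[A] = 16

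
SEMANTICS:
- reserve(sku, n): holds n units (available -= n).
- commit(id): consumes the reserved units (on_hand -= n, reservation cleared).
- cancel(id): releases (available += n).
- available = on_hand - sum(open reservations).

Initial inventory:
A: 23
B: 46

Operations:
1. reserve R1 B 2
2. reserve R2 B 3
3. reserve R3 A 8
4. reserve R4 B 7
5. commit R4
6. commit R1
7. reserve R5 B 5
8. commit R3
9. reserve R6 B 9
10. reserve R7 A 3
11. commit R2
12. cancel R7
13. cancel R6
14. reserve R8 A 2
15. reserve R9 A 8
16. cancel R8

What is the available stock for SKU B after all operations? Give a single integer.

Step 1: reserve R1 B 2 -> on_hand[A=23 B=46] avail[A=23 B=44] open={R1}
Step 2: reserve R2 B 3 -> on_hand[A=23 B=46] avail[A=23 B=41] open={R1,R2}
Step 3: reserve R3 A 8 -> on_hand[A=23 B=46] avail[A=15 B=41] open={R1,R2,R3}
Step 4: reserve R4 B 7 -> on_hand[A=23 B=46] avail[A=15 B=34] open={R1,R2,R3,R4}
Step 5: commit R4 -> on_hand[A=23 B=39] avail[A=15 B=34] open={R1,R2,R3}
Step 6: commit R1 -> on_hand[A=23 B=37] avail[A=15 B=34] open={R2,R3}
Step 7: reserve R5 B 5 -> on_hand[A=23 B=37] avail[A=15 B=29] open={R2,R3,R5}
Step 8: commit R3 -> on_hand[A=15 B=37] avail[A=15 B=29] open={R2,R5}
Step 9: reserve R6 B 9 -> on_hand[A=15 B=37] avail[A=15 B=20] open={R2,R5,R6}
Step 10: reserve R7 A 3 -> on_hand[A=15 B=37] avail[A=12 B=20] open={R2,R5,R6,R7}
Step 11: commit R2 -> on_hand[A=15 B=34] avail[A=12 B=20] open={R5,R6,R7}
Step 12: cancel R7 -> on_hand[A=15 B=34] avail[A=15 B=20] open={R5,R6}
Step 13: cancel R6 -> on_hand[A=15 B=34] avail[A=15 B=29] open={R5}
Step 14: reserve R8 A 2 -> on_hand[A=15 B=34] avail[A=13 B=29] open={R5,R8}
Step 15: reserve R9 A 8 -> on_hand[A=15 B=34] avail[A=5 B=29] open={R5,R8,R9}
Step 16: cancel R8 -> on_hand[A=15 B=34] avail[A=7 B=29] open={R5,R9}
Final available[B] = 29

Answer: 29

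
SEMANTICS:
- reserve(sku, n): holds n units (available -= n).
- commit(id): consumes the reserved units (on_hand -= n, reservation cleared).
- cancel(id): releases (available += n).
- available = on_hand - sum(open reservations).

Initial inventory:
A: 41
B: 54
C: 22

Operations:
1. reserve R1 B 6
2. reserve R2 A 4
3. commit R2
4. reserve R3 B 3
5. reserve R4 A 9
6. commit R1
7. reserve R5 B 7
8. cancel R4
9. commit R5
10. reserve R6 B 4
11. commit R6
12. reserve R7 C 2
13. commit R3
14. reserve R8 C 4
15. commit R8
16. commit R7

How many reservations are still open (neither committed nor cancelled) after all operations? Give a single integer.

Step 1: reserve R1 B 6 -> on_hand[A=41 B=54 C=22] avail[A=41 B=48 C=22] open={R1}
Step 2: reserve R2 A 4 -> on_hand[A=41 B=54 C=22] avail[A=37 B=48 C=22] open={R1,R2}
Step 3: commit R2 -> on_hand[A=37 B=54 C=22] avail[A=37 B=48 C=22] open={R1}
Step 4: reserve R3 B 3 -> on_hand[A=37 B=54 C=22] avail[A=37 B=45 C=22] open={R1,R3}
Step 5: reserve R4 A 9 -> on_hand[A=37 B=54 C=22] avail[A=28 B=45 C=22] open={R1,R3,R4}
Step 6: commit R1 -> on_hand[A=37 B=48 C=22] avail[A=28 B=45 C=22] open={R3,R4}
Step 7: reserve R5 B 7 -> on_hand[A=37 B=48 C=22] avail[A=28 B=38 C=22] open={R3,R4,R5}
Step 8: cancel R4 -> on_hand[A=37 B=48 C=22] avail[A=37 B=38 C=22] open={R3,R5}
Step 9: commit R5 -> on_hand[A=37 B=41 C=22] avail[A=37 B=38 C=22] open={R3}
Step 10: reserve R6 B 4 -> on_hand[A=37 B=41 C=22] avail[A=37 B=34 C=22] open={R3,R6}
Step 11: commit R6 -> on_hand[A=37 B=37 C=22] avail[A=37 B=34 C=22] open={R3}
Step 12: reserve R7 C 2 -> on_hand[A=37 B=37 C=22] avail[A=37 B=34 C=20] open={R3,R7}
Step 13: commit R3 -> on_hand[A=37 B=34 C=22] avail[A=37 B=34 C=20] open={R7}
Step 14: reserve R8 C 4 -> on_hand[A=37 B=34 C=22] avail[A=37 B=34 C=16] open={R7,R8}
Step 15: commit R8 -> on_hand[A=37 B=34 C=18] avail[A=37 B=34 C=16] open={R7}
Step 16: commit R7 -> on_hand[A=37 B=34 C=16] avail[A=37 B=34 C=16] open={}
Open reservations: [] -> 0

Answer: 0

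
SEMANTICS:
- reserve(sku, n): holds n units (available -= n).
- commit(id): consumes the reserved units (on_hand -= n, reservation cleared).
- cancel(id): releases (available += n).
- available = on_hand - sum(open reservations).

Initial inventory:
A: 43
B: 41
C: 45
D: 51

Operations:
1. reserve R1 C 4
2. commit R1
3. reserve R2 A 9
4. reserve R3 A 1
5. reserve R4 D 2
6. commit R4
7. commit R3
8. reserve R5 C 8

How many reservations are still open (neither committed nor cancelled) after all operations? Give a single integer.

Answer: 2

Derivation:
Step 1: reserve R1 C 4 -> on_hand[A=43 B=41 C=45 D=51] avail[A=43 B=41 C=41 D=51] open={R1}
Step 2: commit R1 -> on_hand[A=43 B=41 C=41 D=51] avail[A=43 B=41 C=41 D=51] open={}
Step 3: reserve R2 A 9 -> on_hand[A=43 B=41 C=41 D=51] avail[A=34 B=41 C=41 D=51] open={R2}
Step 4: reserve R3 A 1 -> on_hand[A=43 B=41 C=41 D=51] avail[A=33 B=41 C=41 D=51] open={R2,R3}
Step 5: reserve R4 D 2 -> on_hand[A=43 B=41 C=41 D=51] avail[A=33 B=41 C=41 D=49] open={R2,R3,R4}
Step 6: commit R4 -> on_hand[A=43 B=41 C=41 D=49] avail[A=33 B=41 C=41 D=49] open={R2,R3}
Step 7: commit R3 -> on_hand[A=42 B=41 C=41 D=49] avail[A=33 B=41 C=41 D=49] open={R2}
Step 8: reserve R5 C 8 -> on_hand[A=42 B=41 C=41 D=49] avail[A=33 B=41 C=33 D=49] open={R2,R5}
Open reservations: ['R2', 'R5'] -> 2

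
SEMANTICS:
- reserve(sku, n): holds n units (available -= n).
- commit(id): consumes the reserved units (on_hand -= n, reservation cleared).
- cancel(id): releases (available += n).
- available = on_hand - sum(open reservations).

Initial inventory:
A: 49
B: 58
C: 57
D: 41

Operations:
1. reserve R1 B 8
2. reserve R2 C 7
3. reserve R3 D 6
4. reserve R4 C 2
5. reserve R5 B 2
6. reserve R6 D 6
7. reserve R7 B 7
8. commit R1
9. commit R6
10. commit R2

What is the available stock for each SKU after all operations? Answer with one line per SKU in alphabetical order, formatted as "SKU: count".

Answer: A: 49
B: 41
C: 48
D: 29

Derivation:
Step 1: reserve R1 B 8 -> on_hand[A=49 B=58 C=57 D=41] avail[A=49 B=50 C=57 D=41] open={R1}
Step 2: reserve R2 C 7 -> on_hand[A=49 B=58 C=57 D=41] avail[A=49 B=50 C=50 D=41] open={R1,R2}
Step 3: reserve R3 D 6 -> on_hand[A=49 B=58 C=57 D=41] avail[A=49 B=50 C=50 D=35] open={R1,R2,R3}
Step 4: reserve R4 C 2 -> on_hand[A=49 B=58 C=57 D=41] avail[A=49 B=50 C=48 D=35] open={R1,R2,R3,R4}
Step 5: reserve R5 B 2 -> on_hand[A=49 B=58 C=57 D=41] avail[A=49 B=48 C=48 D=35] open={R1,R2,R3,R4,R5}
Step 6: reserve R6 D 6 -> on_hand[A=49 B=58 C=57 D=41] avail[A=49 B=48 C=48 D=29] open={R1,R2,R3,R4,R5,R6}
Step 7: reserve R7 B 7 -> on_hand[A=49 B=58 C=57 D=41] avail[A=49 B=41 C=48 D=29] open={R1,R2,R3,R4,R5,R6,R7}
Step 8: commit R1 -> on_hand[A=49 B=50 C=57 D=41] avail[A=49 B=41 C=48 D=29] open={R2,R3,R4,R5,R6,R7}
Step 9: commit R6 -> on_hand[A=49 B=50 C=57 D=35] avail[A=49 B=41 C=48 D=29] open={R2,R3,R4,R5,R7}
Step 10: commit R2 -> on_hand[A=49 B=50 C=50 D=35] avail[A=49 B=41 C=48 D=29] open={R3,R4,R5,R7}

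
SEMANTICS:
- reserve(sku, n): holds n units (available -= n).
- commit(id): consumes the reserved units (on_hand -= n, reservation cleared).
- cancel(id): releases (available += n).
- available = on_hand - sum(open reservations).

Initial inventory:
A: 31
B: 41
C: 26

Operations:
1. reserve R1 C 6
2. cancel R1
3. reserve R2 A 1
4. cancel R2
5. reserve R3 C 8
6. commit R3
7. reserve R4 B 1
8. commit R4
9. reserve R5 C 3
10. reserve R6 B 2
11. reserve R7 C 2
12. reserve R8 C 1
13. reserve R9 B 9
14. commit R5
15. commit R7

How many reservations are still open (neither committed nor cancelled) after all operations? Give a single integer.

Answer: 3

Derivation:
Step 1: reserve R1 C 6 -> on_hand[A=31 B=41 C=26] avail[A=31 B=41 C=20] open={R1}
Step 2: cancel R1 -> on_hand[A=31 B=41 C=26] avail[A=31 B=41 C=26] open={}
Step 3: reserve R2 A 1 -> on_hand[A=31 B=41 C=26] avail[A=30 B=41 C=26] open={R2}
Step 4: cancel R2 -> on_hand[A=31 B=41 C=26] avail[A=31 B=41 C=26] open={}
Step 5: reserve R3 C 8 -> on_hand[A=31 B=41 C=26] avail[A=31 B=41 C=18] open={R3}
Step 6: commit R3 -> on_hand[A=31 B=41 C=18] avail[A=31 B=41 C=18] open={}
Step 7: reserve R4 B 1 -> on_hand[A=31 B=41 C=18] avail[A=31 B=40 C=18] open={R4}
Step 8: commit R4 -> on_hand[A=31 B=40 C=18] avail[A=31 B=40 C=18] open={}
Step 9: reserve R5 C 3 -> on_hand[A=31 B=40 C=18] avail[A=31 B=40 C=15] open={R5}
Step 10: reserve R6 B 2 -> on_hand[A=31 B=40 C=18] avail[A=31 B=38 C=15] open={R5,R6}
Step 11: reserve R7 C 2 -> on_hand[A=31 B=40 C=18] avail[A=31 B=38 C=13] open={R5,R6,R7}
Step 12: reserve R8 C 1 -> on_hand[A=31 B=40 C=18] avail[A=31 B=38 C=12] open={R5,R6,R7,R8}
Step 13: reserve R9 B 9 -> on_hand[A=31 B=40 C=18] avail[A=31 B=29 C=12] open={R5,R6,R7,R8,R9}
Step 14: commit R5 -> on_hand[A=31 B=40 C=15] avail[A=31 B=29 C=12] open={R6,R7,R8,R9}
Step 15: commit R7 -> on_hand[A=31 B=40 C=13] avail[A=31 B=29 C=12] open={R6,R8,R9}
Open reservations: ['R6', 'R8', 'R9'] -> 3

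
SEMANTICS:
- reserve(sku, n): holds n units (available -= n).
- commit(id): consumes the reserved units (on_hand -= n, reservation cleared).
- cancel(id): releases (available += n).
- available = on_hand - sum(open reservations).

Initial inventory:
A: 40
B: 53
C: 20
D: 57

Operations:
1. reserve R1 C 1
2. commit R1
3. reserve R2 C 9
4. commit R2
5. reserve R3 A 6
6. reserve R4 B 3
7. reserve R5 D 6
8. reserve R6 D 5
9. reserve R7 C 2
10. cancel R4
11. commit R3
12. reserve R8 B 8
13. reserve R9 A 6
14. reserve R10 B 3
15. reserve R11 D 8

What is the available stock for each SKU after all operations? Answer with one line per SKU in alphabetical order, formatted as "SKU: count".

Step 1: reserve R1 C 1 -> on_hand[A=40 B=53 C=20 D=57] avail[A=40 B=53 C=19 D=57] open={R1}
Step 2: commit R1 -> on_hand[A=40 B=53 C=19 D=57] avail[A=40 B=53 C=19 D=57] open={}
Step 3: reserve R2 C 9 -> on_hand[A=40 B=53 C=19 D=57] avail[A=40 B=53 C=10 D=57] open={R2}
Step 4: commit R2 -> on_hand[A=40 B=53 C=10 D=57] avail[A=40 B=53 C=10 D=57] open={}
Step 5: reserve R3 A 6 -> on_hand[A=40 B=53 C=10 D=57] avail[A=34 B=53 C=10 D=57] open={R3}
Step 6: reserve R4 B 3 -> on_hand[A=40 B=53 C=10 D=57] avail[A=34 B=50 C=10 D=57] open={R3,R4}
Step 7: reserve R5 D 6 -> on_hand[A=40 B=53 C=10 D=57] avail[A=34 B=50 C=10 D=51] open={R3,R4,R5}
Step 8: reserve R6 D 5 -> on_hand[A=40 B=53 C=10 D=57] avail[A=34 B=50 C=10 D=46] open={R3,R4,R5,R6}
Step 9: reserve R7 C 2 -> on_hand[A=40 B=53 C=10 D=57] avail[A=34 B=50 C=8 D=46] open={R3,R4,R5,R6,R7}
Step 10: cancel R4 -> on_hand[A=40 B=53 C=10 D=57] avail[A=34 B=53 C=8 D=46] open={R3,R5,R6,R7}
Step 11: commit R3 -> on_hand[A=34 B=53 C=10 D=57] avail[A=34 B=53 C=8 D=46] open={R5,R6,R7}
Step 12: reserve R8 B 8 -> on_hand[A=34 B=53 C=10 D=57] avail[A=34 B=45 C=8 D=46] open={R5,R6,R7,R8}
Step 13: reserve R9 A 6 -> on_hand[A=34 B=53 C=10 D=57] avail[A=28 B=45 C=8 D=46] open={R5,R6,R7,R8,R9}
Step 14: reserve R10 B 3 -> on_hand[A=34 B=53 C=10 D=57] avail[A=28 B=42 C=8 D=46] open={R10,R5,R6,R7,R8,R9}
Step 15: reserve R11 D 8 -> on_hand[A=34 B=53 C=10 D=57] avail[A=28 B=42 C=8 D=38] open={R10,R11,R5,R6,R7,R8,R9}

Answer: A: 28
B: 42
C: 8
D: 38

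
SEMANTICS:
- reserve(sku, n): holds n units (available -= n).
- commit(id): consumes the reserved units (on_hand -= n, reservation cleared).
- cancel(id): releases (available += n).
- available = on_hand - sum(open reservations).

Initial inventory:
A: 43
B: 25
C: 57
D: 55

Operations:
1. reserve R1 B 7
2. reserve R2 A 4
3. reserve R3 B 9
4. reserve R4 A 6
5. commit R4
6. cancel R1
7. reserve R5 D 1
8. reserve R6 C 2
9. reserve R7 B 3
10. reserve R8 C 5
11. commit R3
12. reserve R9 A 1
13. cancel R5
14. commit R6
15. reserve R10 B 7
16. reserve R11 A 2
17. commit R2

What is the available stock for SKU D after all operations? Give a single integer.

Answer: 55

Derivation:
Step 1: reserve R1 B 7 -> on_hand[A=43 B=25 C=57 D=55] avail[A=43 B=18 C=57 D=55] open={R1}
Step 2: reserve R2 A 4 -> on_hand[A=43 B=25 C=57 D=55] avail[A=39 B=18 C=57 D=55] open={R1,R2}
Step 3: reserve R3 B 9 -> on_hand[A=43 B=25 C=57 D=55] avail[A=39 B=9 C=57 D=55] open={R1,R2,R3}
Step 4: reserve R4 A 6 -> on_hand[A=43 B=25 C=57 D=55] avail[A=33 B=9 C=57 D=55] open={R1,R2,R3,R4}
Step 5: commit R4 -> on_hand[A=37 B=25 C=57 D=55] avail[A=33 B=9 C=57 D=55] open={R1,R2,R3}
Step 6: cancel R1 -> on_hand[A=37 B=25 C=57 D=55] avail[A=33 B=16 C=57 D=55] open={R2,R3}
Step 7: reserve R5 D 1 -> on_hand[A=37 B=25 C=57 D=55] avail[A=33 B=16 C=57 D=54] open={R2,R3,R5}
Step 8: reserve R6 C 2 -> on_hand[A=37 B=25 C=57 D=55] avail[A=33 B=16 C=55 D=54] open={R2,R3,R5,R6}
Step 9: reserve R7 B 3 -> on_hand[A=37 B=25 C=57 D=55] avail[A=33 B=13 C=55 D=54] open={R2,R3,R5,R6,R7}
Step 10: reserve R8 C 5 -> on_hand[A=37 B=25 C=57 D=55] avail[A=33 B=13 C=50 D=54] open={R2,R3,R5,R6,R7,R8}
Step 11: commit R3 -> on_hand[A=37 B=16 C=57 D=55] avail[A=33 B=13 C=50 D=54] open={R2,R5,R6,R7,R8}
Step 12: reserve R9 A 1 -> on_hand[A=37 B=16 C=57 D=55] avail[A=32 B=13 C=50 D=54] open={R2,R5,R6,R7,R8,R9}
Step 13: cancel R5 -> on_hand[A=37 B=16 C=57 D=55] avail[A=32 B=13 C=50 D=55] open={R2,R6,R7,R8,R9}
Step 14: commit R6 -> on_hand[A=37 B=16 C=55 D=55] avail[A=32 B=13 C=50 D=55] open={R2,R7,R8,R9}
Step 15: reserve R10 B 7 -> on_hand[A=37 B=16 C=55 D=55] avail[A=32 B=6 C=50 D=55] open={R10,R2,R7,R8,R9}
Step 16: reserve R11 A 2 -> on_hand[A=37 B=16 C=55 D=55] avail[A=30 B=6 C=50 D=55] open={R10,R11,R2,R7,R8,R9}
Step 17: commit R2 -> on_hand[A=33 B=16 C=55 D=55] avail[A=30 B=6 C=50 D=55] open={R10,R11,R7,R8,R9}
Final available[D] = 55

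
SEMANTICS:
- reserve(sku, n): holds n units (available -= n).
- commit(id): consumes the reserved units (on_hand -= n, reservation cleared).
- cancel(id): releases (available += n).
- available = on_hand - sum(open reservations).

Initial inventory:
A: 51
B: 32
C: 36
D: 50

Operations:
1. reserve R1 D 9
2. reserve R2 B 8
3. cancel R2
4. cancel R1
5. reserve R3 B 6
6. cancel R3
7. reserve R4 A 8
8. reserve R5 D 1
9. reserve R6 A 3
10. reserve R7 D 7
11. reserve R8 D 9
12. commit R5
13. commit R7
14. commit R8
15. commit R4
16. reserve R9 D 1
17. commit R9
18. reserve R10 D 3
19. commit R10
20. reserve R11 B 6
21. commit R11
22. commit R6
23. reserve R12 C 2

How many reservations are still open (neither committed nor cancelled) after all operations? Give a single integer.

Step 1: reserve R1 D 9 -> on_hand[A=51 B=32 C=36 D=50] avail[A=51 B=32 C=36 D=41] open={R1}
Step 2: reserve R2 B 8 -> on_hand[A=51 B=32 C=36 D=50] avail[A=51 B=24 C=36 D=41] open={R1,R2}
Step 3: cancel R2 -> on_hand[A=51 B=32 C=36 D=50] avail[A=51 B=32 C=36 D=41] open={R1}
Step 4: cancel R1 -> on_hand[A=51 B=32 C=36 D=50] avail[A=51 B=32 C=36 D=50] open={}
Step 5: reserve R3 B 6 -> on_hand[A=51 B=32 C=36 D=50] avail[A=51 B=26 C=36 D=50] open={R3}
Step 6: cancel R3 -> on_hand[A=51 B=32 C=36 D=50] avail[A=51 B=32 C=36 D=50] open={}
Step 7: reserve R4 A 8 -> on_hand[A=51 B=32 C=36 D=50] avail[A=43 B=32 C=36 D=50] open={R4}
Step 8: reserve R5 D 1 -> on_hand[A=51 B=32 C=36 D=50] avail[A=43 B=32 C=36 D=49] open={R4,R5}
Step 9: reserve R6 A 3 -> on_hand[A=51 B=32 C=36 D=50] avail[A=40 B=32 C=36 D=49] open={R4,R5,R6}
Step 10: reserve R7 D 7 -> on_hand[A=51 B=32 C=36 D=50] avail[A=40 B=32 C=36 D=42] open={R4,R5,R6,R7}
Step 11: reserve R8 D 9 -> on_hand[A=51 B=32 C=36 D=50] avail[A=40 B=32 C=36 D=33] open={R4,R5,R6,R7,R8}
Step 12: commit R5 -> on_hand[A=51 B=32 C=36 D=49] avail[A=40 B=32 C=36 D=33] open={R4,R6,R7,R8}
Step 13: commit R7 -> on_hand[A=51 B=32 C=36 D=42] avail[A=40 B=32 C=36 D=33] open={R4,R6,R8}
Step 14: commit R8 -> on_hand[A=51 B=32 C=36 D=33] avail[A=40 B=32 C=36 D=33] open={R4,R6}
Step 15: commit R4 -> on_hand[A=43 B=32 C=36 D=33] avail[A=40 B=32 C=36 D=33] open={R6}
Step 16: reserve R9 D 1 -> on_hand[A=43 B=32 C=36 D=33] avail[A=40 B=32 C=36 D=32] open={R6,R9}
Step 17: commit R9 -> on_hand[A=43 B=32 C=36 D=32] avail[A=40 B=32 C=36 D=32] open={R6}
Step 18: reserve R10 D 3 -> on_hand[A=43 B=32 C=36 D=32] avail[A=40 B=32 C=36 D=29] open={R10,R6}
Step 19: commit R10 -> on_hand[A=43 B=32 C=36 D=29] avail[A=40 B=32 C=36 D=29] open={R6}
Step 20: reserve R11 B 6 -> on_hand[A=43 B=32 C=36 D=29] avail[A=40 B=26 C=36 D=29] open={R11,R6}
Step 21: commit R11 -> on_hand[A=43 B=26 C=36 D=29] avail[A=40 B=26 C=36 D=29] open={R6}
Step 22: commit R6 -> on_hand[A=40 B=26 C=36 D=29] avail[A=40 B=26 C=36 D=29] open={}
Step 23: reserve R12 C 2 -> on_hand[A=40 B=26 C=36 D=29] avail[A=40 B=26 C=34 D=29] open={R12}
Open reservations: ['R12'] -> 1

Answer: 1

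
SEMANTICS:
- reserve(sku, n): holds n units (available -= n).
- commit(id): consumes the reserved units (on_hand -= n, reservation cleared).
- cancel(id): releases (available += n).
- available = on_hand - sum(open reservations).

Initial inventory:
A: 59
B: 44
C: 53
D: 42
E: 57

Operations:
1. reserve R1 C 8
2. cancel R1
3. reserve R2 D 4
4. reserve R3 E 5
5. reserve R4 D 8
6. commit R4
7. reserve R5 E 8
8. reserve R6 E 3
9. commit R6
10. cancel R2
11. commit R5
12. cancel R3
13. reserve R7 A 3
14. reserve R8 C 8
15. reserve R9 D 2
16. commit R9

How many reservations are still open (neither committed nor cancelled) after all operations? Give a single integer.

Answer: 2

Derivation:
Step 1: reserve R1 C 8 -> on_hand[A=59 B=44 C=53 D=42 E=57] avail[A=59 B=44 C=45 D=42 E=57] open={R1}
Step 2: cancel R1 -> on_hand[A=59 B=44 C=53 D=42 E=57] avail[A=59 B=44 C=53 D=42 E=57] open={}
Step 3: reserve R2 D 4 -> on_hand[A=59 B=44 C=53 D=42 E=57] avail[A=59 B=44 C=53 D=38 E=57] open={R2}
Step 4: reserve R3 E 5 -> on_hand[A=59 B=44 C=53 D=42 E=57] avail[A=59 B=44 C=53 D=38 E=52] open={R2,R3}
Step 5: reserve R4 D 8 -> on_hand[A=59 B=44 C=53 D=42 E=57] avail[A=59 B=44 C=53 D=30 E=52] open={R2,R3,R4}
Step 6: commit R4 -> on_hand[A=59 B=44 C=53 D=34 E=57] avail[A=59 B=44 C=53 D=30 E=52] open={R2,R3}
Step 7: reserve R5 E 8 -> on_hand[A=59 B=44 C=53 D=34 E=57] avail[A=59 B=44 C=53 D=30 E=44] open={R2,R3,R5}
Step 8: reserve R6 E 3 -> on_hand[A=59 B=44 C=53 D=34 E=57] avail[A=59 B=44 C=53 D=30 E=41] open={R2,R3,R5,R6}
Step 9: commit R6 -> on_hand[A=59 B=44 C=53 D=34 E=54] avail[A=59 B=44 C=53 D=30 E=41] open={R2,R3,R5}
Step 10: cancel R2 -> on_hand[A=59 B=44 C=53 D=34 E=54] avail[A=59 B=44 C=53 D=34 E=41] open={R3,R5}
Step 11: commit R5 -> on_hand[A=59 B=44 C=53 D=34 E=46] avail[A=59 B=44 C=53 D=34 E=41] open={R3}
Step 12: cancel R3 -> on_hand[A=59 B=44 C=53 D=34 E=46] avail[A=59 B=44 C=53 D=34 E=46] open={}
Step 13: reserve R7 A 3 -> on_hand[A=59 B=44 C=53 D=34 E=46] avail[A=56 B=44 C=53 D=34 E=46] open={R7}
Step 14: reserve R8 C 8 -> on_hand[A=59 B=44 C=53 D=34 E=46] avail[A=56 B=44 C=45 D=34 E=46] open={R7,R8}
Step 15: reserve R9 D 2 -> on_hand[A=59 B=44 C=53 D=34 E=46] avail[A=56 B=44 C=45 D=32 E=46] open={R7,R8,R9}
Step 16: commit R9 -> on_hand[A=59 B=44 C=53 D=32 E=46] avail[A=56 B=44 C=45 D=32 E=46] open={R7,R8}
Open reservations: ['R7', 'R8'] -> 2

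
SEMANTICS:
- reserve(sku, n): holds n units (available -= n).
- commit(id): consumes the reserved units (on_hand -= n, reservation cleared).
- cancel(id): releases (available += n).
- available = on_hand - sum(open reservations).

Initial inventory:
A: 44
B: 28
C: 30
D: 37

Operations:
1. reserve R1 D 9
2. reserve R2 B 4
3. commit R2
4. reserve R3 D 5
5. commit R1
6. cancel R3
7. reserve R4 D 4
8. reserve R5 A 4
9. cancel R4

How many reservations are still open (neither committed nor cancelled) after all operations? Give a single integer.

Answer: 1

Derivation:
Step 1: reserve R1 D 9 -> on_hand[A=44 B=28 C=30 D=37] avail[A=44 B=28 C=30 D=28] open={R1}
Step 2: reserve R2 B 4 -> on_hand[A=44 B=28 C=30 D=37] avail[A=44 B=24 C=30 D=28] open={R1,R2}
Step 3: commit R2 -> on_hand[A=44 B=24 C=30 D=37] avail[A=44 B=24 C=30 D=28] open={R1}
Step 4: reserve R3 D 5 -> on_hand[A=44 B=24 C=30 D=37] avail[A=44 B=24 C=30 D=23] open={R1,R3}
Step 5: commit R1 -> on_hand[A=44 B=24 C=30 D=28] avail[A=44 B=24 C=30 D=23] open={R3}
Step 6: cancel R3 -> on_hand[A=44 B=24 C=30 D=28] avail[A=44 B=24 C=30 D=28] open={}
Step 7: reserve R4 D 4 -> on_hand[A=44 B=24 C=30 D=28] avail[A=44 B=24 C=30 D=24] open={R4}
Step 8: reserve R5 A 4 -> on_hand[A=44 B=24 C=30 D=28] avail[A=40 B=24 C=30 D=24] open={R4,R5}
Step 9: cancel R4 -> on_hand[A=44 B=24 C=30 D=28] avail[A=40 B=24 C=30 D=28] open={R5}
Open reservations: ['R5'] -> 1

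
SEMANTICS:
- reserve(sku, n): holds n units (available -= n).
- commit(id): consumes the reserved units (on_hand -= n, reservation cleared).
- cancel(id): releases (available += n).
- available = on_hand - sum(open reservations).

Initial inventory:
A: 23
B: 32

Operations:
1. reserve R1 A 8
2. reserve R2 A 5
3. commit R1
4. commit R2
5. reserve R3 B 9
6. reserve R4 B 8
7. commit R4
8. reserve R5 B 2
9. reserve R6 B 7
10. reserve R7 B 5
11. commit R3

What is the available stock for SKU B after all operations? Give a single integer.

Answer: 1

Derivation:
Step 1: reserve R1 A 8 -> on_hand[A=23 B=32] avail[A=15 B=32] open={R1}
Step 2: reserve R2 A 5 -> on_hand[A=23 B=32] avail[A=10 B=32] open={R1,R2}
Step 3: commit R1 -> on_hand[A=15 B=32] avail[A=10 B=32] open={R2}
Step 4: commit R2 -> on_hand[A=10 B=32] avail[A=10 B=32] open={}
Step 5: reserve R3 B 9 -> on_hand[A=10 B=32] avail[A=10 B=23] open={R3}
Step 6: reserve R4 B 8 -> on_hand[A=10 B=32] avail[A=10 B=15] open={R3,R4}
Step 7: commit R4 -> on_hand[A=10 B=24] avail[A=10 B=15] open={R3}
Step 8: reserve R5 B 2 -> on_hand[A=10 B=24] avail[A=10 B=13] open={R3,R5}
Step 9: reserve R6 B 7 -> on_hand[A=10 B=24] avail[A=10 B=6] open={R3,R5,R6}
Step 10: reserve R7 B 5 -> on_hand[A=10 B=24] avail[A=10 B=1] open={R3,R5,R6,R7}
Step 11: commit R3 -> on_hand[A=10 B=15] avail[A=10 B=1] open={R5,R6,R7}
Final available[B] = 1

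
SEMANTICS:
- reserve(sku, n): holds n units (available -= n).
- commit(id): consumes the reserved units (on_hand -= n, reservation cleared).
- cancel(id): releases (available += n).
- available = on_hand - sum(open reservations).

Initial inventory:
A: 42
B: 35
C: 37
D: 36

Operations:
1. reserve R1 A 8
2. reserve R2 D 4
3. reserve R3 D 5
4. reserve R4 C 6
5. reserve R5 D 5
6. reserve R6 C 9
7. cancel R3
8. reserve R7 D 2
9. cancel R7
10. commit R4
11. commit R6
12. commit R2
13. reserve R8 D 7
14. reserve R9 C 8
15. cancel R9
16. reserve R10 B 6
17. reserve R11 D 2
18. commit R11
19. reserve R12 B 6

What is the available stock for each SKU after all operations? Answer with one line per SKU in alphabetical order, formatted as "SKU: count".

Answer: A: 34
B: 23
C: 22
D: 18

Derivation:
Step 1: reserve R1 A 8 -> on_hand[A=42 B=35 C=37 D=36] avail[A=34 B=35 C=37 D=36] open={R1}
Step 2: reserve R2 D 4 -> on_hand[A=42 B=35 C=37 D=36] avail[A=34 B=35 C=37 D=32] open={R1,R2}
Step 3: reserve R3 D 5 -> on_hand[A=42 B=35 C=37 D=36] avail[A=34 B=35 C=37 D=27] open={R1,R2,R3}
Step 4: reserve R4 C 6 -> on_hand[A=42 B=35 C=37 D=36] avail[A=34 B=35 C=31 D=27] open={R1,R2,R3,R4}
Step 5: reserve R5 D 5 -> on_hand[A=42 B=35 C=37 D=36] avail[A=34 B=35 C=31 D=22] open={R1,R2,R3,R4,R5}
Step 6: reserve R6 C 9 -> on_hand[A=42 B=35 C=37 D=36] avail[A=34 B=35 C=22 D=22] open={R1,R2,R3,R4,R5,R6}
Step 7: cancel R3 -> on_hand[A=42 B=35 C=37 D=36] avail[A=34 B=35 C=22 D=27] open={R1,R2,R4,R5,R6}
Step 8: reserve R7 D 2 -> on_hand[A=42 B=35 C=37 D=36] avail[A=34 B=35 C=22 D=25] open={R1,R2,R4,R5,R6,R7}
Step 9: cancel R7 -> on_hand[A=42 B=35 C=37 D=36] avail[A=34 B=35 C=22 D=27] open={R1,R2,R4,R5,R6}
Step 10: commit R4 -> on_hand[A=42 B=35 C=31 D=36] avail[A=34 B=35 C=22 D=27] open={R1,R2,R5,R6}
Step 11: commit R6 -> on_hand[A=42 B=35 C=22 D=36] avail[A=34 B=35 C=22 D=27] open={R1,R2,R5}
Step 12: commit R2 -> on_hand[A=42 B=35 C=22 D=32] avail[A=34 B=35 C=22 D=27] open={R1,R5}
Step 13: reserve R8 D 7 -> on_hand[A=42 B=35 C=22 D=32] avail[A=34 B=35 C=22 D=20] open={R1,R5,R8}
Step 14: reserve R9 C 8 -> on_hand[A=42 B=35 C=22 D=32] avail[A=34 B=35 C=14 D=20] open={R1,R5,R8,R9}
Step 15: cancel R9 -> on_hand[A=42 B=35 C=22 D=32] avail[A=34 B=35 C=22 D=20] open={R1,R5,R8}
Step 16: reserve R10 B 6 -> on_hand[A=42 B=35 C=22 D=32] avail[A=34 B=29 C=22 D=20] open={R1,R10,R5,R8}
Step 17: reserve R11 D 2 -> on_hand[A=42 B=35 C=22 D=32] avail[A=34 B=29 C=22 D=18] open={R1,R10,R11,R5,R8}
Step 18: commit R11 -> on_hand[A=42 B=35 C=22 D=30] avail[A=34 B=29 C=22 D=18] open={R1,R10,R5,R8}
Step 19: reserve R12 B 6 -> on_hand[A=42 B=35 C=22 D=30] avail[A=34 B=23 C=22 D=18] open={R1,R10,R12,R5,R8}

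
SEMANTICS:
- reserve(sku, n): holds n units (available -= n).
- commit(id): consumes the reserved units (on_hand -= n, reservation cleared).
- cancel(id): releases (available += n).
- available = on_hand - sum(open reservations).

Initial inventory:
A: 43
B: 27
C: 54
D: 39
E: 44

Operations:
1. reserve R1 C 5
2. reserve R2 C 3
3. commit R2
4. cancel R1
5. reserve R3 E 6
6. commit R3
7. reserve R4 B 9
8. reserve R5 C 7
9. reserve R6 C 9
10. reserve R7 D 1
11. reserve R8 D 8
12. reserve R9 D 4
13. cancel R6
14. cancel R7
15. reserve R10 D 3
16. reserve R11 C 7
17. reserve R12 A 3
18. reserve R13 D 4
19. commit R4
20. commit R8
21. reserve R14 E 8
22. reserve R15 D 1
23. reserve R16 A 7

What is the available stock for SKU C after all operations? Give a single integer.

Step 1: reserve R1 C 5 -> on_hand[A=43 B=27 C=54 D=39 E=44] avail[A=43 B=27 C=49 D=39 E=44] open={R1}
Step 2: reserve R2 C 3 -> on_hand[A=43 B=27 C=54 D=39 E=44] avail[A=43 B=27 C=46 D=39 E=44] open={R1,R2}
Step 3: commit R2 -> on_hand[A=43 B=27 C=51 D=39 E=44] avail[A=43 B=27 C=46 D=39 E=44] open={R1}
Step 4: cancel R1 -> on_hand[A=43 B=27 C=51 D=39 E=44] avail[A=43 B=27 C=51 D=39 E=44] open={}
Step 5: reserve R3 E 6 -> on_hand[A=43 B=27 C=51 D=39 E=44] avail[A=43 B=27 C=51 D=39 E=38] open={R3}
Step 6: commit R3 -> on_hand[A=43 B=27 C=51 D=39 E=38] avail[A=43 B=27 C=51 D=39 E=38] open={}
Step 7: reserve R4 B 9 -> on_hand[A=43 B=27 C=51 D=39 E=38] avail[A=43 B=18 C=51 D=39 E=38] open={R4}
Step 8: reserve R5 C 7 -> on_hand[A=43 B=27 C=51 D=39 E=38] avail[A=43 B=18 C=44 D=39 E=38] open={R4,R5}
Step 9: reserve R6 C 9 -> on_hand[A=43 B=27 C=51 D=39 E=38] avail[A=43 B=18 C=35 D=39 E=38] open={R4,R5,R6}
Step 10: reserve R7 D 1 -> on_hand[A=43 B=27 C=51 D=39 E=38] avail[A=43 B=18 C=35 D=38 E=38] open={R4,R5,R6,R7}
Step 11: reserve R8 D 8 -> on_hand[A=43 B=27 C=51 D=39 E=38] avail[A=43 B=18 C=35 D=30 E=38] open={R4,R5,R6,R7,R8}
Step 12: reserve R9 D 4 -> on_hand[A=43 B=27 C=51 D=39 E=38] avail[A=43 B=18 C=35 D=26 E=38] open={R4,R5,R6,R7,R8,R9}
Step 13: cancel R6 -> on_hand[A=43 B=27 C=51 D=39 E=38] avail[A=43 B=18 C=44 D=26 E=38] open={R4,R5,R7,R8,R9}
Step 14: cancel R7 -> on_hand[A=43 B=27 C=51 D=39 E=38] avail[A=43 B=18 C=44 D=27 E=38] open={R4,R5,R8,R9}
Step 15: reserve R10 D 3 -> on_hand[A=43 B=27 C=51 D=39 E=38] avail[A=43 B=18 C=44 D=24 E=38] open={R10,R4,R5,R8,R9}
Step 16: reserve R11 C 7 -> on_hand[A=43 B=27 C=51 D=39 E=38] avail[A=43 B=18 C=37 D=24 E=38] open={R10,R11,R4,R5,R8,R9}
Step 17: reserve R12 A 3 -> on_hand[A=43 B=27 C=51 D=39 E=38] avail[A=40 B=18 C=37 D=24 E=38] open={R10,R11,R12,R4,R5,R8,R9}
Step 18: reserve R13 D 4 -> on_hand[A=43 B=27 C=51 D=39 E=38] avail[A=40 B=18 C=37 D=20 E=38] open={R10,R11,R12,R13,R4,R5,R8,R9}
Step 19: commit R4 -> on_hand[A=43 B=18 C=51 D=39 E=38] avail[A=40 B=18 C=37 D=20 E=38] open={R10,R11,R12,R13,R5,R8,R9}
Step 20: commit R8 -> on_hand[A=43 B=18 C=51 D=31 E=38] avail[A=40 B=18 C=37 D=20 E=38] open={R10,R11,R12,R13,R5,R9}
Step 21: reserve R14 E 8 -> on_hand[A=43 B=18 C=51 D=31 E=38] avail[A=40 B=18 C=37 D=20 E=30] open={R10,R11,R12,R13,R14,R5,R9}
Step 22: reserve R15 D 1 -> on_hand[A=43 B=18 C=51 D=31 E=38] avail[A=40 B=18 C=37 D=19 E=30] open={R10,R11,R12,R13,R14,R15,R5,R9}
Step 23: reserve R16 A 7 -> on_hand[A=43 B=18 C=51 D=31 E=38] avail[A=33 B=18 C=37 D=19 E=30] open={R10,R11,R12,R13,R14,R15,R16,R5,R9}
Final available[C] = 37

Answer: 37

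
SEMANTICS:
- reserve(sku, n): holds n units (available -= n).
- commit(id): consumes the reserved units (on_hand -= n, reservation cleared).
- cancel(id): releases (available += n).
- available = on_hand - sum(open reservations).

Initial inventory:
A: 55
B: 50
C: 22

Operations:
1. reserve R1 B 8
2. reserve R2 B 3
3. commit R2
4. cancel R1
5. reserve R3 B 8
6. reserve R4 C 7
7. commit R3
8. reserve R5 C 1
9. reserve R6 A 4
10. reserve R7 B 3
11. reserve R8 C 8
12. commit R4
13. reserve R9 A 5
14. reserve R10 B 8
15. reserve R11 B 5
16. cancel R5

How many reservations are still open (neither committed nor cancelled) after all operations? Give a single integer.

Step 1: reserve R1 B 8 -> on_hand[A=55 B=50 C=22] avail[A=55 B=42 C=22] open={R1}
Step 2: reserve R2 B 3 -> on_hand[A=55 B=50 C=22] avail[A=55 B=39 C=22] open={R1,R2}
Step 3: commit R2 -> on_hand[A=55 B=47 C=22] avail[A=55 B=39 C=22] open={R1}
Step 4: cancel R1 -> on_hand[A=55 B=47 C=22] avail[A=55 B=47 C=22] open={}
Step 5: reserve R3 B 8 -> on_hand[A=55 B=47 C=22] avail[A=55 B=39 C=22] open={R3}
Step 6: reserve R4 C 7 -> on_hand[A=55 B=47 C=22] avail[A=55 B=39 C=15] open={R3,R4}
Step 7: commit R3 -> on_hand[A=55 B=39 C=22] avail[A=55 B=39 C=15] open={R4}
Step 8: reserve R5 C 1 -> on_hand[A=55 B=39 C=22] avail[A=55 B=39 C=14] open={R4,R5}
Step 9: reserve R6 A 4 -> on_hand[A=55 B=39 C=22] avail[A=51 B=39 C=14] open={R4,R5,R6}
Step 10: reserve R7 B 3 -> on_hand[A=55 B=39 C=22] avail[A=51 B=36 C=14] open={R4,R5,R6,R7}
Step 11: reserve R8 C 8 -> on_hand[A=55 B=39 C=22] avail[A=51 B=36 C=6] open={R4,R5,R6,R7,R8}
Step 12: commit R4 -> on_hand[A=55 B=39 C=15] avail[A=51 B=36 C=6] open={R5,R6,R7,R8}
Step 13: reserve R9 A 5 -> on_hand[A=55 B=39 C=15] avail[A=46 B=36 C=6] open={R5,R6,R7,R8,R9}
Step 14: reserve R10 B 8 -> on_hand[A=55 B=39 C=15] avail[A=46 B=28 C=6] open={R10,R5,R6,R7,R8,R9}
Step 15: reserve R11 B 5 -> on_hand[A=55 B=39 C=15] avail[A=46 B=23 C=6] open={R10,R11,R5,R6,R7,R8,R9}
Step 16: cancel R5 -> on_hand[A=55 B=39 C=15] avail[A=46 B=23 C=7] open={R10,R11,R6,R7,R8,R9}
Open reservations: ['R10', 'R11', 'R6', 'R7', 'R8', 'R9'] -> 6

Answer: 6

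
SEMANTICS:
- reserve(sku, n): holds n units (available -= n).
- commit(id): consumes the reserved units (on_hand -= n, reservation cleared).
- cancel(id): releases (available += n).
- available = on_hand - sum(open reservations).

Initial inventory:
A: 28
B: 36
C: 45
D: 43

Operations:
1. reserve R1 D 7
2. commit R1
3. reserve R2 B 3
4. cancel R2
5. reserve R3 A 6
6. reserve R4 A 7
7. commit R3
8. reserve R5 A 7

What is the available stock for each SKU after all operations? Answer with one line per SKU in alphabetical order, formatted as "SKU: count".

Answer: A: 8
B: 36
C: 45
D: 36

Derivation:
Step 1: reserve R1 D 7 -> on_hand[A=28 B=36 C=45 D=43] avail[A=28 B=36 C=45 D=36] open={R1}
Step 2: commit R1 -> on_hand[A=28 B=36 C=45 D=36] avail[A=28 B=36 C=45 D=36] open={}
Step 3: reserve R2 B 3 -> on_hand[A=28 B=36 C=45 D=36] avail[A=28 B=33 C=45 D=36] open={R2}
Step 4: cancel R2 -> on_hand[A=28 B=36 C=45 D=36] avail[A=28 B=36 C=45 D=36] open={}
Step 5: reserve R3 A 6 -> on_hand[A=28 B=36 C=45 D=36] avail[A=22 B=36 C=45 D=36] open={R3}
Step 6: reserve R4 A 7 -> on_hand[A=28 B=36 C=45 D=36] avail[A=15 B=36 C=45 D=36] open={R3,R4}
Step 7: commit R3 -> on_hand[A=22 B=36 C=45 D=36] avail[A=15 B=36 C=45 D=36] open={R4}
Step 8: reserve R5 A 7 -> on_hand[A=22 B=36 C=45 D=36] avail[A=8 B=36 C=45 D=36] open={R4,R5}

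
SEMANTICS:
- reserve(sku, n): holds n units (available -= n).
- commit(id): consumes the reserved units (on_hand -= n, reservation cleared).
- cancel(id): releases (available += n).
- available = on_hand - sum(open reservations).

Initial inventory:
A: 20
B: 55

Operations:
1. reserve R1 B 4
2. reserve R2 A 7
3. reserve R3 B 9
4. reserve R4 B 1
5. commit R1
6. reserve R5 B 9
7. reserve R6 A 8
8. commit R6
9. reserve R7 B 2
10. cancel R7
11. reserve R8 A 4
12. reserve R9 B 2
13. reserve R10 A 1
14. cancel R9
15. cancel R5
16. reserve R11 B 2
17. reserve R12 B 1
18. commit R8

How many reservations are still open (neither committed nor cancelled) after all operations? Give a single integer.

Step 1: reserve R1 B 4 -> on_hand[A=20 B=55] avail[A=20 B=51] open={R1}
Step 2: reserve R2 A 7 -> on_hand[A=20 B=55] avail[A=13 B=51] open={R1,R2}
Step 3: reserve R3 B 9 -> on_hand[A=20 B=55] avail[A=13 B=42] open={R1,R2,R3}
Step 4: reserve R4 B 1 -> on_hand[A=20 B=55] avail[A=13 B=41] open={R1,R2,R3,R4}
Step 5: commit R1 -> on_hand[A=20 B=51] avail[A=13 B=41] open={R2,R3,R4}
Step 6: reserve R5 B 9 -> on_hand[A=20 B=51] avail[A=13 B=32] open={R2,R3,R4,R5}
Step 7: reserve R6 A 8 -> on_hand[A=20 B=51] avail[A=5 B=32] open={R2,R3,R4,R5,R6}
Step 8: commit R6 -> on_hand[A=12 B=51] avail[A=5 B=32] open={R2,R3,R4,R5}
Step 9: reserve R7 B 2 -> on_hand[A=12 B=51] avail[A=5 B=30] open={R2,R3,R4,R5,R7}
Step 10: cancel R7 -> on_hand[A=12 B=51] avail[A=5 B=32] open={R2,R3,R4,R5}
Step 11: reserve R8 A 4 -> on_hand[A=12 B=51] avail[A=1 B=32] open={R2,R3,R4,R5,R8}
Step 12: reserve R9 B 2 -> on_hand[A=12 B=51] avail[A=1 B=30] open={R2,R3,R4,R5,R8,R9}
Step 13: reserve R10 A 1 -> on_hand[A=12 B=51] avail[A=0 B=30] open={R10,R2,R3,R4,R5,R8,R9}
Step 14: cancel R9 -> on_hand[A=12 B=51] avail[A=0 B=32] open={R10,R2,R3,R4,R5,R8}
Step 15: cancel R5 -> on_hand[A=12 B=51] avail[A=0 B=41] open={R10,R2,R3,R4,R8}
Step 16: reserve R11 B 2 -> on_hand[A=12 B=51] avail[A=0 B=39] open={R10,R11,R2,R3,R4,R8}
Step 17: reserve R12 B 1 -> on_hand[A=12 B=51] avail[A=0 B=38] open={R10,R11,R12,R2,R3,R4,R8}
Step 18: commit R8 -> on_hand[A=8 B=51] avail[A=0 B=38] open={R10,R11,R12,R2,R3,R4}
Open reservations: ['R10', 'R11', 'R12', 'R2', 'R3', 'R4'] -> 6

Answer: 6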